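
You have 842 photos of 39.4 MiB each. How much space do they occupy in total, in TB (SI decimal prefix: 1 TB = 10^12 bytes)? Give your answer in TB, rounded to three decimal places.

0.035 TB

Total = 842 × 39.4 MiB = 33174.8 MiB
= 33174.8 × 1,048,576 bytes = 34,786,299,084.8 bytes
1 TB = 1,000,000,000,000 bytes
34,786,299,084.8 / 1,000,000,000,000 = 0.035 TB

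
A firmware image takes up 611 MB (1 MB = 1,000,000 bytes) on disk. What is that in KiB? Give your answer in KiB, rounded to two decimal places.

611 MB = 611 × 10^6 bytes = 611,000,000 bytes
1 KiB = 1,024 bytes
611,000,000 / 1,024 = 596,679.69 KiB

596,679.69 KiB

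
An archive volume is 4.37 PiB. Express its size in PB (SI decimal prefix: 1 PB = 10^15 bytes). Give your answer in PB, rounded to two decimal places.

4.37 PiB × 1,125,899,906,842,624 bytes/PiB = 4,920,182,592,902,266.88 bytes
1 PB = 1,000,000,000,000,000 bytes
4,920,182,592,902,266.88 / 1,000,000,000,000,000 = 4.92 PB

4.92 PB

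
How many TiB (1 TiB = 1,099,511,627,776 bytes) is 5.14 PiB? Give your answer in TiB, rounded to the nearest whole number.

5,263 TiB

5.14 PiB × 1,125,899,906,842,624 bytes/PiB = 5,787,125,521,171,087.36 bytes
1 TiB = 1,099,511,627,776 bytes
5,787,125,521,171,087.36 / 1,099,511,627,776 = 5,263 TiB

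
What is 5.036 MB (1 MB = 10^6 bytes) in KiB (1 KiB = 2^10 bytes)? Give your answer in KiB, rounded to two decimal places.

5.036 MB = 5.036 × 10^6 bytes = 5,036,000 bytes
1 KiB = 2^10 bytes = 1,024 bytes
5,036,000 / 1,024 = 4,917.97 KiB

4,917.97 KiB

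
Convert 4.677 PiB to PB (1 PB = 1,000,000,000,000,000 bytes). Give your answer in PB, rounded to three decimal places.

5.266 PB

4.677 PiB × 1,125,899,906,842,624 bytes/PiB = 5,265,833,864,302,952.448 bytes
1 PB = 10^15 bytes = 1,000,000,000,000,000 bytes
5,265,833,864,302,952.448 / 1,000,000,000,000,000 = 5.266 PB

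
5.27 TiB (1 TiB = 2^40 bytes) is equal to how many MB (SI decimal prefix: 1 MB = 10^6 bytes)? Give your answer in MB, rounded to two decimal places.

5.27 TiB × 1,099,511,627,776 bytes/TiB = 5,794,426,278,379.52 bytes
1 MB = 10^6 bytes = 1,000,000 bytes
5,794,426,278,379.52 / 1,000,000 = 5,794,426.28 MB

5,794,426.28 MB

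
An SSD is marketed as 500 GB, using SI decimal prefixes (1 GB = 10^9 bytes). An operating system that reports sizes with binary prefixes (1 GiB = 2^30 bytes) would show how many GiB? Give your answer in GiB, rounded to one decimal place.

465.7 GiB

500 GB = 500 × 10^9 bytes = 500,000,000,000 bytes
1 GiB = 2^30 bytes = 1,073,741,824 bytes
500,000,000,000 / 1,073,741,824 = 465.7 GiB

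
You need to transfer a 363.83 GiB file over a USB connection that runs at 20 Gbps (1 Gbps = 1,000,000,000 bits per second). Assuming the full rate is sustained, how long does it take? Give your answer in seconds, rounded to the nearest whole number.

363.83 GiB = 390,659,487,825.92 bytes = 3,125,275,902,607.36 bits
20 Gbps = 20,000,000,000 bits/s
time = 3,125,275,902,607.36 / 20,000,000,000 = 156 s

156 seconds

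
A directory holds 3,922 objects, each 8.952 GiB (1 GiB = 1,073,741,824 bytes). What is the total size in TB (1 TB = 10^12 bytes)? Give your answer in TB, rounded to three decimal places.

37.699 TB

Total = 3,922 × 8.952 GiB = 35109.744 GiB
= 35109.744 × 1,073,741,824 bytes = 37,698,800,562,733.056 bytes
1 TB = 1,000,000,000,000 bytes
37,698,800,562,733.056 / 1,000,000,000,000 = 37.699 TB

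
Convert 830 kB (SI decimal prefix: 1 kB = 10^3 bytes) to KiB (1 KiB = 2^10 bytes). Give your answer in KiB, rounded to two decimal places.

830 kB = 830 × 10^3 bytes = 830,000 bytes
1 KiB = 2^10 bytes = 1,024 bytes
830,000 / 1,024 = 810.55 KiB

810.55 KiB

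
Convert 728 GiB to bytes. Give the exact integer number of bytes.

728 × 1,073,741,824 = 781,684,047,872 bytes

781,684,047,872 bytes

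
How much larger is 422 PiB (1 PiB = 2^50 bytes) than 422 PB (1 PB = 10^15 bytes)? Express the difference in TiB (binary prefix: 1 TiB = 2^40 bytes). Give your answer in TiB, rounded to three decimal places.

422 PiB = 422 × 1,125,899,906,842,624 = 475,129,760,687,587,328 bytes
422 PB = 422 × 1,000,000,000,000,000 = 422,000,000,000,000,000 bytes
difference = 53,129,760,687,587,328 bytes
53,129,760,687,587,328 / 1,099,511,627,776 = 48,321.236 TiB

48,321.236 TiB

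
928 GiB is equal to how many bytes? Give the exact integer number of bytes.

996,432,412,672 bytes

928 × 1,073,741,824 = 996,432,412,672 bytes  (1 GiB = 2^30 bytes)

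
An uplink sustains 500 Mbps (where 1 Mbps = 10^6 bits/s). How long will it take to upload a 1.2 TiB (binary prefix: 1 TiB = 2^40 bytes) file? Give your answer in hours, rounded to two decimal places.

5.86 hours

1.2 TiB = 1,319,413,953,331.2 bytes = 10,555,311,626,649.6 bits
500 Mbps = 500,000,000 bits/s
time = 10,555,311,626,649.6 / 500,000,000 = 21,110.6233 s
21,110.6233 s / 3600 = 5.86 hours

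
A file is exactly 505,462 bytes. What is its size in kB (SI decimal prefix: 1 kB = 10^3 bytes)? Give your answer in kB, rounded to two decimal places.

505,462 bytes given.
1 kB = 10^3 bytes = 1,000 bytes
505,462 / 1,000 = 505.46 kB

505.46 kB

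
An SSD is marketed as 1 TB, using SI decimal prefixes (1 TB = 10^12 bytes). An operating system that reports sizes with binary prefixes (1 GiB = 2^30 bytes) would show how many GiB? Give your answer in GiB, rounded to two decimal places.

931.32 GiB

1 TB = 1 × 10^12 bytes = 1,000,000,000,000 bytes
1 GiB = 1,073,741,824 bytes
1,000,000,000,000 / 1,073,741,824 = 931.32 GiB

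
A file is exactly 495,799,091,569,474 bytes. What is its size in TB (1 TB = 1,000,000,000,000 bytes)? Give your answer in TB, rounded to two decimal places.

495,799,091,569,474 bytes given.
1 TB = 10^12 bytes = 1,000,000,000,000 bytes
495,799,091,569,474 / 1,000,000,000,000 = 495.80 TB

495.80 TB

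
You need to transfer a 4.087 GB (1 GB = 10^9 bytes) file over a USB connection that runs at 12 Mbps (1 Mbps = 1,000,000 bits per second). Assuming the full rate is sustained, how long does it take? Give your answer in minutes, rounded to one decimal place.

4.087 GB = 4,087,000,000 bytes = 32,696,000,000 bits
12 Mbps = 12,000,000 bits/s
time = 32,696,000,000 / 12,000,000 = 2,724.67 s
2,724.67 s / 60 = 45.4 minutes

45.4 minutes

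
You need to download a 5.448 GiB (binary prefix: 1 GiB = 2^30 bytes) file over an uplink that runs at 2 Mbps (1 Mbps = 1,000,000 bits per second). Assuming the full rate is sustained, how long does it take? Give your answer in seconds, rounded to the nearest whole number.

23,399 seconds

5.448 GiB = 5,849,745,457.152 bytes = 46,797,963,657.216 bits
2 Mbps = 2,000,000 bits/s
time = 46,797,963,657.216 / 2,000,000 = 23,399 s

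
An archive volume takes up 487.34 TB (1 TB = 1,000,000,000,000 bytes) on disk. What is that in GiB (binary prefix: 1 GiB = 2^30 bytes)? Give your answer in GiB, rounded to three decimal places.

453,870.744 GiB

487.34 TB × 1,000,000,000,000 bytes/TB = 487,340,000,000,000 bytes
1 GiB = 1,073,741,824 bytes
487,340,000,000,000 / 1,073,741,824 = 453,870.744 GiB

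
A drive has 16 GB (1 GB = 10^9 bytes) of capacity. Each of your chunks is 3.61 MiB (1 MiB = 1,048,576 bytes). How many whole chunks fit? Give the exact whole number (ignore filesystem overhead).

4,226

Capacity: 16 GB = 16,000,000,000 bytes
Per item: 3.61 MiB = 3,785,359.36 bytes
⌊16,000,000,000 / 3,785,359.36⌋ = 4,226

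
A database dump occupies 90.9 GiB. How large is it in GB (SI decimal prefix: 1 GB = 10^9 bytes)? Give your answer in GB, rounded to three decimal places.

97.603 GB

90.9 GiB = 90.9 × 2^30 bytes = 97,603,131,801.6 bytes
1 GB = 1,000,000,000 bytes
97,603,131,801.6 / 1,000,000,000 = 97.603 GB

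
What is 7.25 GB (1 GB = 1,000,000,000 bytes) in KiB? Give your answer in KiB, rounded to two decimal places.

7.25 GB = 7.25 × 10^9 bytes = 7,250,000,000 bytes
1 KiB = 1,024 bytes
7,250,000,000 / 1,024 = 7,080,078.13 KiB

7,080,078.13 KiB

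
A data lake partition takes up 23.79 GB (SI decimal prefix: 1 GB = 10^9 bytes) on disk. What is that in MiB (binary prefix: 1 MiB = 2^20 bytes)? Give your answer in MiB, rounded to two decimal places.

23.79 GB × 1,000,000,000 bytes/GB = 23,790,000,000 bytes
1 MiB = 1,048,576 bytes
23,790,000,000 / 1,048,576 = 22,687.91 MiB

22,687.91 MiB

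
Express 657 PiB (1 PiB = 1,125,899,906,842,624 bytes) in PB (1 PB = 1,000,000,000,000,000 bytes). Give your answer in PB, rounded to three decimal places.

657 PiB = 657 × 2^50 bytes = 739,716,238,795,603,968 bytes
1 PB = 10^15 bytes = 1,000,000,000,000,000 bytes
739,716,238,795,603,968 / 1,000,000,000,000,000 = 739.716 PB

739.716 PB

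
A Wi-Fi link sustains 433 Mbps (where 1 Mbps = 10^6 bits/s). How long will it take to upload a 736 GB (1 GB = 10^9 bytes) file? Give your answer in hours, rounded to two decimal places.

3.78 hours

736 GB = 736,000,000,000 bytes = 5,888,000,000,000 bits
433 Mbps = 433,000,000 bits/s
time = 5,888,000,000,000 / 433,000,000 = 13,598.1524 s
13,598.1524 s / 3600 = 3.78 hours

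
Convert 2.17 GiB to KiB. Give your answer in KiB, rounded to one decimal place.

2,275,409.9 KiB

2.17 GiB × 1,073,741,824 bytes/GiB = 2,330,019,758.08 bytes
1 KiB = 2^10 bytes = 1,024 bytes
2,330,019,758.08 / 1,024 = 2,275,409.9 KiB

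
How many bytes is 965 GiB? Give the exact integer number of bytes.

1,036,160,860,160 bytes

965 × 1,073,741,824 = 1,036,160,860,160 bytes  (1 GiB = 2^30 bytes)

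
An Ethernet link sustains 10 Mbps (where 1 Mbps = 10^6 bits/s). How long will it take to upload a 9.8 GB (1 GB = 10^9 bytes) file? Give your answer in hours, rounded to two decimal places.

2.18 hours

9.8 GB = 9,800,000,000 bytes = 78,400,000,000 bits
10 Mbps = 10,000,000 bits/s
time = 78,400,000,000 / 10,000,000 = 7,840.0000 s
7,840.0000 s / 3600 = 2.18 hours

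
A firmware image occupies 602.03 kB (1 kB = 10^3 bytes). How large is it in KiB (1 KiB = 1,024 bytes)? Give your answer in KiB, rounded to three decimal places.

587.920 KiB

602.03 kB = 602.03 × 10^3 bytes = 602,030 bytes
1 KiB = 1,024 bytes
602,030 / 1,024 = 587.920 KiB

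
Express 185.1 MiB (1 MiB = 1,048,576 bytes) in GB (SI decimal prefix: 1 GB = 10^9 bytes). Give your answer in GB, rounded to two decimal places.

0.19 GB

185.1 MiB × 1,048,576 bytes/MiB = 194,091,417.6 bytes
1 GB = 10^9 bytes = 1,000,000,000 bytes
194,091,417.6 / 1,000,000,000 = 0.19 GB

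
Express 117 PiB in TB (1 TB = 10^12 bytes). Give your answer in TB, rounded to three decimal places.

131,730.289 TB

117 PiB × 1,125,899,906,842,624 bytes/PiB = 131,730,289,100,587,008 bytes
1 TB = 1,000,000,000,000 bytes
131,730,289,100,587,008 / 1,000,000,000,000 = 131,730.289 TB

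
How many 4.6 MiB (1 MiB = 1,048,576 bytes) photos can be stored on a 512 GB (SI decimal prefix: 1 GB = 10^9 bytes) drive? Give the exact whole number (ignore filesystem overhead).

Capacity: 512 GB = 512,000,000,000 bytes
Per item: 4.6 MiB = 4,823,449.6 bytes
⌊512,000,000,000 / 4,823,449.6⌋ = 106,148

106,148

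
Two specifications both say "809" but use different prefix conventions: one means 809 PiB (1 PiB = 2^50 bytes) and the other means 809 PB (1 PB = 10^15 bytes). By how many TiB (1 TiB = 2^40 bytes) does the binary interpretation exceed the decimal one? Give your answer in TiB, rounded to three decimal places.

92,634.786 TiB

809 PiB = 809 × 1,125,899,906,842,624 = 910,853,024,635,682,816 bytes
809 PB = 809 × 1,000,000,000,000,000 = 809,000,000,000,000,000 bytes
difference = 101,853,024,635,682,816 bytes
101,853,024,635,682,816 / 1,099,511,627,776 = 92,634.786 TiB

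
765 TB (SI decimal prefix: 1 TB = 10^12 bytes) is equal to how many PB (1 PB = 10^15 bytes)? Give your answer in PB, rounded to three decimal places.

0.765 PB

765 TB = 765 × 10^12 bytes = 765,000,000,000,000 bytes
1 PB = 10^15 bytes = 1,000,000,000,000,000 bytes
765,000,000,000,000 / 1,000,000,000,000,000 = 0.765 PB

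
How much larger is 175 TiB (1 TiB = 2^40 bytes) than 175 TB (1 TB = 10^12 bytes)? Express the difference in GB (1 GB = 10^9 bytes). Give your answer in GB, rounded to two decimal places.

175 TiB = 175 × 1,099,511,627,776 = 192,414,534,860,800 bytes
175 TB = 175 × 1,000,000,000,000 = 175,000,000,000,000 bytes
difference = 17,414,534,860,800 bytes
17,414,534,860,800 / 1,000,000,000 = 17,414.53 GB

17,414.53 GB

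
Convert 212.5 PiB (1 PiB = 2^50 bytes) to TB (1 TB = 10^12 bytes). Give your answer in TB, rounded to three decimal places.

239,253.730 TB

212.5 PiB × 1,125,899,906,842,624 bytes/PiB = 239,253,730,204,057,600 bytes
1 TB = 1,000,000,000,000 bytes
239,253,730,204,057,600 / 1,000,000,000,000 = 239,253.730 TB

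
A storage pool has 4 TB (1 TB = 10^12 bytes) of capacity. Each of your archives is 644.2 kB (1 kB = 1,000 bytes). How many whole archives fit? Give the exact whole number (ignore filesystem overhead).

Capacity: 4 TB = 4,000,000,000,000 bytes
Per item: 644.2 kB = 644,200 bytes
⌊4,000,000,000,000 / 644,200⌋ = 6,209,251

6,209,251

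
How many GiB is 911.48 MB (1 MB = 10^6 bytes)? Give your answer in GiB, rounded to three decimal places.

911.48 MB = 911.48 × 10^6 bytes = 911,480,000 bytes
1 GiB = 1,073,741,824 bytes
911,480,000 / 1,073,741,824 = 0.849 GiB

0.849 GiB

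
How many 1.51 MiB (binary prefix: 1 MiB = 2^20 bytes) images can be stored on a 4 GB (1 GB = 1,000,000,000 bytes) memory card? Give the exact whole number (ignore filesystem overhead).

Capacity: 4 GB = 4,000,000,000 bytes
Per item: 1.51 MiB = 1,583,349.76 bytes
⌊4,000,000,000 / 1,583,349.76⌋ = 2,526

2,526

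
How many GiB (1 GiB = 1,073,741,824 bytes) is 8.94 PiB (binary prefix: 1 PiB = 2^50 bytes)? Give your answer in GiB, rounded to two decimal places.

8.94 PiB = 8.94 × 2^50 bytes = 10,065,545,167,173,058.56 bytes
1 GiB = 2^30 bytes = 1,073,741,824 bytes
10,065,545,167,173,058.56 / 1,073,741,824 = 9,374,269.44 GiB

9,374,269.44 GiB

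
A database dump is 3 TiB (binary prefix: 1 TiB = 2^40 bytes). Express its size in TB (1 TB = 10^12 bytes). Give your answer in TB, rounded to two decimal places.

3.30 TB

3 TiB = 3 × 2^40 bytes = 3,298,534,883,328 bytes
1 TB = 1,000,000,000,000 bytes
3,298,534,883,328 / 1,000,000,000,000 = 3.30 TB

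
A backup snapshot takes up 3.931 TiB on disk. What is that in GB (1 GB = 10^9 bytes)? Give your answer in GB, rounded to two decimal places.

3.931 TiB = 3.931 × 2^40 bytes = 4,322,180,208,787.456 bytes
1 GB = 10^9 bytes = 1,000,000,000 bytes
4,322,180,208,787.456 / 1,000,000,000 = 4,322.18 GB

4,322.18 GB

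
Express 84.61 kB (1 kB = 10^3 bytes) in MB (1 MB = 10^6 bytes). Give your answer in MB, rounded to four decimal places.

84.61 kB = 84.61 × 10^3 bytes = 84,610 bytes
1 MB = 10^6 bytes = 1,000,000 bytes
84,610 / 1,000,000 = 0.0846 MB

0.0846 MB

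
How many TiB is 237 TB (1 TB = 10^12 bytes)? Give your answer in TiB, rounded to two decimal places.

237 TB = 237 × 10^12 bytes = 237,000,000,000,000 bytes
1 TiB = 1,099,511,627,776 bytes
237,000,000,000,000 / 1,099,511,627,776 = 215.55 TiB

215.55 TiB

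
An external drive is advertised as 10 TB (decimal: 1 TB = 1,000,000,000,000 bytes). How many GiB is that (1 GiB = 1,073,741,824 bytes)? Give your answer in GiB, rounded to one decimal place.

9,313.2 GiB

10 TB = 10 × 10^12 bytes = 10,000,000,000,000 bytes
1 GiB = 2^30 bytes = 1,073,741,824 bytes
10,000,000,000,000 / 1,073,741,824 = 9,313.2 GiB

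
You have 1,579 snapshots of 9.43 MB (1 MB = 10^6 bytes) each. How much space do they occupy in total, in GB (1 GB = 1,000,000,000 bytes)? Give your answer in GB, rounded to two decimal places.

Total = 1,579 × 9.43 MB = 14889.97 MB
= 14889.97 × 1,000,000 bytes = 14,889,970,000 bytes
1 GB = 1,000,000,000 bytes
14,889,970,000 / 1,000,000,000 = 14.89 GB

14.89 GB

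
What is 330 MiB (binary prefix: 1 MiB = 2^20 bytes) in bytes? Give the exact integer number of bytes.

346,030,080 bytes

330 × 1,048,576 = 346,030,080 bytes  (1 MiB = 2^20 bytes)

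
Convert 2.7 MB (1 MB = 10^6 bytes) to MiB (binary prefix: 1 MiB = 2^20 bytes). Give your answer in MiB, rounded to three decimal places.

2.575 MiB

2.7 MB = 2.7 × 10^6 bytes = 2,700,000 bytes
1 MiB = 2^20 bytes = 1,048,576 bytes
2,700,000 / 1,048,576 = 2.575 MiB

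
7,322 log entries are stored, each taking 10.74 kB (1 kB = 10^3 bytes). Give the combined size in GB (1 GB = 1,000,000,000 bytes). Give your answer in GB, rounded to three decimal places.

0.079 GB

Total = 7,322 × 10.74 kB = 78638.28 kB
= 78638.28 × 1,000 bytes = 78,638,280 bytes
1 GB = 1,000,000,000 bytes
78,638,280 / 1,000,000,000 = 0.079 GB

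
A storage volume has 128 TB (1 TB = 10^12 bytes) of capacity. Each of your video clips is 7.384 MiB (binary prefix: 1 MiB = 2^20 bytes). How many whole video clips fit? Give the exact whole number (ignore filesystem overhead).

Capacity: 128 TB = 128,000,000,000,000 bytes
Per item: 7.384 MiB = 7,742,685.184 bytes
⌊128,000,000,000,000 / 7,742,685.184⌋ = 16,531,732

16,531,732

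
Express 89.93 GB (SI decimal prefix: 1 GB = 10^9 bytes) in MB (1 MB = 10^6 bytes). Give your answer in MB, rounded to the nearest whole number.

89,930 MB

89.93 GB = 89.93 × 10^9 bytes = 89,930,000,000 bytes
1 MB = 1,000,000 bytes
89,930,000,000 / 1,000,000 = 89,930 MB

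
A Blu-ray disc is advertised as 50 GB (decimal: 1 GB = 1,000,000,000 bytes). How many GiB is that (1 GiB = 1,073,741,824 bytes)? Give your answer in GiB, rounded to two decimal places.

46.57 GiB

50 GB = 50 × 10^9 bytes = 50,000,000,000 bytes
1 GiB = 2^30 bytes = 1,073,741,824 bytes
50,000,000,000 / 1,073,741,824 = 46.57 GiB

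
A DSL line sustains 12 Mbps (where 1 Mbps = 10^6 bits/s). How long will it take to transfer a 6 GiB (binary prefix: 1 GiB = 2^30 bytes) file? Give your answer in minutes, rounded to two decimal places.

71.58 minutes

6 GiB = 6,442,450,944 bytes = 51,539,607,552 bits
12 Mbps = 12,000,000 bits/s
time = 51,539,607,552 / 12,000,000 = 4,294.967 s
4,294.967 s / 60 = 71.58 minutes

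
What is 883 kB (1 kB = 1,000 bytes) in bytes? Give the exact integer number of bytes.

883,000 bytes

883 × 1,000 = 883,000 bytes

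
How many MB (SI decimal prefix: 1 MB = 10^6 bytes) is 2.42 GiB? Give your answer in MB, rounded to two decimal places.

2,598.46 MB

2.42 GiB = 2.42 × 2^30 bytes = 2,598,455,214.08 bytes
1 MB = 1,000,000 bytes
2,598,455,214.08 / 1,000,000 = 2,598.46 MB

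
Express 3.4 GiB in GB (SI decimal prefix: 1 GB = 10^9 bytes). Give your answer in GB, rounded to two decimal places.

3.65 GB

3.4 GiB = 3.4 × 2^30 bytes = 3,650,722,201.6 bytes
1 GB = 10^9 bytes = 1,000,000,000 bytes
3,650,722,201.6 / 1,000,000,000 = 3.65 GB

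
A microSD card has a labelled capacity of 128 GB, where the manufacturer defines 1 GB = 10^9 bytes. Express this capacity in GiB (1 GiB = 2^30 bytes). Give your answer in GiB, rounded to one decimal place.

119.2 GiB

128 GB = 128 × 10^9 bytes = 128,000,000,000 bytes
1 GiB = 1,073,741,824 bytes
128,000,000,000 / 1,073,741,824 = 119.2 GiB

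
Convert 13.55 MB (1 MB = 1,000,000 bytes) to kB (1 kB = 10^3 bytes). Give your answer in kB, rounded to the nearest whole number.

13,550 kB

13.55 MB × 1,000,000 bytes/MB = 13,550,000 bytes
1 kB = 10^3 bytes = 1,000 bytes
13,550,000 / 1,000 = 13,550 kB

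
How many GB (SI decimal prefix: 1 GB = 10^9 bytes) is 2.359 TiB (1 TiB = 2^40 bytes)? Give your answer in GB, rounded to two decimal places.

2,593.75 GB

2.359 TiB = 2.359 × 2^40 bytes = 2,593,747,929,923.584 bytes
1 GB = 1,000,000,000 bytes
2,593,747,929,923.584 / 1,000,000,000 = 2,593.75 GB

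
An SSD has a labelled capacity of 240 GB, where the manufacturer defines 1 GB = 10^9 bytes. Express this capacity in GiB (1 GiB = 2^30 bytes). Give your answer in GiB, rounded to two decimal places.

223.52 GiB

240 GB × 1,000,000,000 bytes/GB = 240,000,000,000 bytes
1 GiB = 2^30 bytes = 1,073,741,824 bytes
240,000,000,000 / 1,073,741,824 = 223.52 GiB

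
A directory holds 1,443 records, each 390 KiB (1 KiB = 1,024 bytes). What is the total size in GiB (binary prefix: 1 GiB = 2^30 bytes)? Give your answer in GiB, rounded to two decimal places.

Total = 1,443 × 390 KiB = 562,770 KiB
= 562,770 × 1,024 bytes = 576,276,480 bytes
1 GiB = 1,073,741,824 bytes
576,276,480 / 1,073,741,824 = 0.54 GiB

0.54 GiB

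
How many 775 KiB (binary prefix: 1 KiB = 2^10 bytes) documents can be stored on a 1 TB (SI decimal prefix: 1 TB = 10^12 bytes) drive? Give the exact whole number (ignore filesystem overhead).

Capacity: 1 TB = 1,000,000,000,000 bytes
Per item: 775 KiB = 793,600 bytes
⌊1,000,000,000,000 / 793,600⌋ = 1,260,080

1,260,080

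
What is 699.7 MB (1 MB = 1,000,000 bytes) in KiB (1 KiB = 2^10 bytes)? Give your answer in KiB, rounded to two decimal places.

699.7 MB = 699.7 × 10^6 bytes = 699,700,000 bytes
1 KiB = 1,024 bytes
699,700,000 / 1,024 = 683,300.78 KiB

683,300.78 KiB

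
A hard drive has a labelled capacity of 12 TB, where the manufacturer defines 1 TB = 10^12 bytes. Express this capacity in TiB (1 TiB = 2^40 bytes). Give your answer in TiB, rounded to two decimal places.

12 TB × 1,000,000,000,000 bytes/TB = 12,000,000,000,000 bytes
1 TiB = 1,099,511,627,776 bytes
12,000,000,000,000 / 1,099,511,627,776 = 10.91 TiB

10.91 TiB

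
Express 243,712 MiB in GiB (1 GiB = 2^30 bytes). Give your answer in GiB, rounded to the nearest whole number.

238 GiB

243,712 MiB = 243,712 × 2^20 bytes = 255,550,554,112 bytes
1 GiB = 1,073,741,824 bytes
255,550,554,112 / 1,073,741,824 = 238 GiB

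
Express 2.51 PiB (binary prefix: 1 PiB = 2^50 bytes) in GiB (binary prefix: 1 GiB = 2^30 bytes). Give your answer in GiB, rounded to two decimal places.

2,631,925.76 GiB

2.51 PiB × 1,125,899,906,842,624 bytes/PiB = 2,826,008,766,174,986.24 bytes
1 GiB = 1,073,741,824 bytes
2,826,008,766,174,986.24 / 1,073,741,824 = 2,631,925.76 GiB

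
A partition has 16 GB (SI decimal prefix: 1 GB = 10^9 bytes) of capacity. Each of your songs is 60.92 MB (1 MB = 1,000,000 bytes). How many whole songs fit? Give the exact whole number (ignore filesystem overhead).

262

Capacity: 16 GB = 16,000,000,000 bytes
Per item: 60.92 MB = 60,920,000 bytes
⌊16,000,000,000 / 60,920,000⌋ = 262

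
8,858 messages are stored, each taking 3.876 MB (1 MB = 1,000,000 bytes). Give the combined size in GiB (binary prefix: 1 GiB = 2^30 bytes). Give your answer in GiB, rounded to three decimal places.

31.976 GiB

Total = 8,858 × 3.876 MB = 34333.608 MB
= 34333.608 × 1,000,000 bytes = 34,333,608,000 bytes
1 GiB = 1,073,741,824 bytes
34,333,608,000 / 1,073,741,824 = 31.976 GiB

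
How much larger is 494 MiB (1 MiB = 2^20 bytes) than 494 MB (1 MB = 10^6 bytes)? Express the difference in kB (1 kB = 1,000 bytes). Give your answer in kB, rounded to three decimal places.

23,996.544 kB

494 MiB = 494 × 1,048,576 = 517,996,544 bytes
494 MB = 494 × 1,000,000 = 494,000,000 bytes
difference = 23,996,544 bytes
23,996,544 / 1,000 = 23,996.544 kB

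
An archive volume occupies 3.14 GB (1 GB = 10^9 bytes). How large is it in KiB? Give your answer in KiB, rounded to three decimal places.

3,066,406.250 KiB

3.14 GB × 1,000,000,000 bytes/GB = 3,140,000,000 bytes
1 KiB = 2^10 bytes = 1,024 bytes
3,140,000,000 / 1,024 = 3,066,406.250 KiB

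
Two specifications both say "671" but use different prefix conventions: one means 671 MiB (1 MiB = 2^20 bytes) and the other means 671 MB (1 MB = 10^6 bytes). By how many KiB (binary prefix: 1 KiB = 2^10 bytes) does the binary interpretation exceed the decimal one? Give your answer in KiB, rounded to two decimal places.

31,830.56 KiB

671 MiB = 671 × 1,048,576 = 703,594,496 bytes
671 MB = 671 × 1,000,000 = 671,000,000 bytes
difference = 32,594,496 bytes
32,594,496 / 1,024 = 31,830.56 KiB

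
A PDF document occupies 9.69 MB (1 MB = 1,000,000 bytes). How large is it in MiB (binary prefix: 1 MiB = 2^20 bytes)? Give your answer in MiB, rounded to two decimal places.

9.24 MiB

9.69 MB = 9.69 × 10^6 bytes = 9,690,000 bytes
1 MiB = 1,048,576 bytes
9,690,000 / 1,048,576 = 9.24 MiB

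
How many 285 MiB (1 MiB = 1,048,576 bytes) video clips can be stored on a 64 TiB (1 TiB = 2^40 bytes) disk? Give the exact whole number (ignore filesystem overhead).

235,469

Capacity: 64 TiB = 70,368,744,177,664 bytes
Per item: 285 MiB = 298,844,160 bytes
⌊70,368,744,177,664 / 298,844,160⌋ = 235,469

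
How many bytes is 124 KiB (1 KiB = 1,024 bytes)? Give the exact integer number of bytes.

124 × 1,024 = 126,976 bytes  (1 KiB = 2^10 bytes)

126,976 bytes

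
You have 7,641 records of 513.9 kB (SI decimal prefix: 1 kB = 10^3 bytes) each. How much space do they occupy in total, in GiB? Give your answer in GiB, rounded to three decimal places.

3.657 GiB

Total = 7,641 × 513.9 kB = 3926709.9 kB
= 3926709.9 × 1,000 bytes = 3,926,709,900 bytes
1 GiB = 1,073,741,824 bytes
3,926,709,900 / 1,073,741,824 = 3.657 GiB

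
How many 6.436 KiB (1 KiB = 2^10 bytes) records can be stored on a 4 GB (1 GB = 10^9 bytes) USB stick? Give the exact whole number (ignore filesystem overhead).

606,937

Capacity: 4 GB = 4,000,000,000 bytes
Per item: 6.436 KiB = 6,590.464 bytes
⌊4,000,000,000 / 6,590.464⌋ = 606,937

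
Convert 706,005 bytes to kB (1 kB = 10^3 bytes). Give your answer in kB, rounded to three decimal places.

706,005 bytes given.
1 kB = 10^3 bytes = 1,000 bytes
706,005 / 1,000 = 706.005 kB

706.005 kB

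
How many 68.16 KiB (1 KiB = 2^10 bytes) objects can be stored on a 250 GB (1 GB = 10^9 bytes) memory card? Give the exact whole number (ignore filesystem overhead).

3,581,875

Capacity: 250 GB = 250,000,000,000 bytes
Per item: 68.16 KiB = 69,795.84 bytes
⌊250,000,000,000 / 69,795.84⌋ = 3,581,875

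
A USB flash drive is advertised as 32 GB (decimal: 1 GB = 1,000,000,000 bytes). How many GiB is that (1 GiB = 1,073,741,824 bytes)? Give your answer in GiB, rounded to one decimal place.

32 GB = 32 × 10^9 bytes = 32,000,000,000 bytes
1 GiB = 1,073,741,824 bytes
32,000,000,000 / 1,073,741,824 = 29.8 GiB

29.8 GiB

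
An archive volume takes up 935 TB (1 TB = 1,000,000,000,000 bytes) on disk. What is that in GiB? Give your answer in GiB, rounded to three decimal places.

935 TB = 935 × 10^12 bytes = 935,000,000,000,000 bytes
1 GiB = 2^30 bytes = 1,073,741,824 bytes
935,000,000,000,000 / 1,073,741,824 = 870,786.607 GiB

870,786.607 GiB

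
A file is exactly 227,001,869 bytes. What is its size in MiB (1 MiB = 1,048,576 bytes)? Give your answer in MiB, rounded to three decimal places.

227,001,869 bytes given.
1 MiB = 2^20 bytes = 1,048,576 bytes
227,001,869 / 1,048,576 = 216.486 MiB

216.486 MiB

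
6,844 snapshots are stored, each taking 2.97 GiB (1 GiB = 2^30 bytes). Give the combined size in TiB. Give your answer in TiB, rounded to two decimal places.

Total = 6,844 × 2.97 GiB = 20326.68 GiB
= 20326.68 × 1,073,741,824 bytes = 21,825,606,459,064.32 bytes
1 TiB = 1,099,511,627,776 bytes
21,825,606,459,064.32 / 1,099,511,627,776 = 19.85 TiB

19.85 TiB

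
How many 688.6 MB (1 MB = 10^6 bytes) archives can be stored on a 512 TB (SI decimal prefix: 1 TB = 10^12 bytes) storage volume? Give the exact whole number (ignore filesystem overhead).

743,537

Capacity: 512 TB = 512,000,000,000,000 bytes
Per item: 688.6 MB = 688,600,000 bytes
⌊512,000,000,000,000 / 688,600,000⌋ = 743,537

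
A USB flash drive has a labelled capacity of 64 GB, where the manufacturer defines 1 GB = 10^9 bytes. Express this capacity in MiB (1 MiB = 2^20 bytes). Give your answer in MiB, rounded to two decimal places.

64 GB × 1,000,000,000 bytes/GB = 64,000,000,000 bytes
1 MiB = 1,048,576 bytes
64,000,000,000 / 1,048,576 = 61,035.16 MiB

61,035.16 MiB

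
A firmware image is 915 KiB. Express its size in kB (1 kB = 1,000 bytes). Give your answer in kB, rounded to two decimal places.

915 KiB = 915 × 2^10 bytes = 936,960 bytes
1 kB = 10^3 bytes = 1,000 bytes
936,960 / 1,000 = 936.96 kB

936.96 kB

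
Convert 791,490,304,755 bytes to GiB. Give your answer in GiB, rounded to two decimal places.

791,490,304,755 bytes given.
1 GiB = 1,073,741,824 bytes
791,490,304,755 / 1,073,741,824 = 737.13 GiB

737.13 GiB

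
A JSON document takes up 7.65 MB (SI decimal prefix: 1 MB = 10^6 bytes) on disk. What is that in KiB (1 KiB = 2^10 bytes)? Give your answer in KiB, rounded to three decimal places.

7.65 MB × 1,000,000 bytes/MB = 7,650,000 bytes
1 KiB = 2^10 bytes = 1,024 bytes
7,650,000 / 1,024 = 7,470.703 KiB

7,470.703 KiB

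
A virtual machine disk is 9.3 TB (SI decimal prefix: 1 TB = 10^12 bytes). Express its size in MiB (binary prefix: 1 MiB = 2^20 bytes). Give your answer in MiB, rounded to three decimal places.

8,869,171.143 MiB

9.3 TB × 1,000,000,000,000 bytes/TB = 9,300,000,000,000 bytes
1 MiB = 2^20 bytes = 1,048,576 bytes
9,300,000,000,000 / 1,048,576 = 8,869,171.143 MiB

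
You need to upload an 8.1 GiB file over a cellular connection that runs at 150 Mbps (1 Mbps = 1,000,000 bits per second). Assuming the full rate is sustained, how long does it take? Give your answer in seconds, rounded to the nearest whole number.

8.1 GiB = 8,697,308,774.4 bytes = 69,578,470,195.2 bits
150 Mbps = 150,000,000 bits/s
time = 69,578,470,195.2 / 150,000,000 = 464 s

464 seconds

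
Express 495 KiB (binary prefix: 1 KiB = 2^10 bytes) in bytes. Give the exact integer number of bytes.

506,880 bytes

495 × 1,024 = 506,880 bytes  (1 KiB = 2^10 bytes)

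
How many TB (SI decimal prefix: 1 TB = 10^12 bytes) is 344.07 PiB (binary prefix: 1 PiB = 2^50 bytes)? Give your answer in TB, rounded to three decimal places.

344.07 PiB = 344.07 × 2^50 bytes = 387,388,380,947,341,639.68 bytes
1 TB = 1,000,000,000,000 bytes
387,388,380,947,341,639.68 / 1,000,000,000,000 = 387,388.381 TB

387,388.381 TB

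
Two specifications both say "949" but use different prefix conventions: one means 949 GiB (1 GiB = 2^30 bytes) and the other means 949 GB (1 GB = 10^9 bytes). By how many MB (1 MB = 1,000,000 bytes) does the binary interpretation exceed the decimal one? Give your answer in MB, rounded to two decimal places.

949 GiB = 949 × 1,073,741,824 = 1,018,980,990,976 bytes
949 GB = 949 × 1,000,000,000 = 949,000,000,000 bytes
difference = 69,980,990,976 bytes
69,980,990,976 / 1,000,000 = 69,980.99 MB

69,980.99 MB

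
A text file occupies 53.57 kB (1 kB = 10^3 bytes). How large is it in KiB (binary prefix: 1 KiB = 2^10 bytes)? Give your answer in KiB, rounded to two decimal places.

52.31 KiB

53.57 kB = 53.57 × 10^3 bytes = 53,570 bytes
1 KiB = 1,024 bytes
53,570 / 1,024 = 52.31 KiB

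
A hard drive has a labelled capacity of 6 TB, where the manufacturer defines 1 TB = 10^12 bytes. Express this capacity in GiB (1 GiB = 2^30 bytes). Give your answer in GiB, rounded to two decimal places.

5,587.94 GiB

6 TB = 6 × 10^12 bytes = 6,000,000,000,000 bytes
1 GiB = 1,073,741,824 bytes
6,000,000,000,000 / 1,073,741,824 = 5,587.94 GiB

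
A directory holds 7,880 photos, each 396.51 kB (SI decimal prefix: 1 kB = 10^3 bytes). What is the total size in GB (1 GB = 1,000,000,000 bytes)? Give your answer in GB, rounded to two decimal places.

Total = 7,880 × 396.51 kB = 3124498.8 kB
= 3124498.8 × 1,000 bytes = 3,124,498,800 bytes
1 GB = 1,000,000,000 bytes
3,124,498,800 / 1,000,000,000 = 3.12 GB

3.12 GB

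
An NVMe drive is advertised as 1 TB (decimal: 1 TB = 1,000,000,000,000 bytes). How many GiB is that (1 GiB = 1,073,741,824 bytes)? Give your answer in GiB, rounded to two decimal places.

931.32 GiB

1 TB = 1 × 10^12 bytes = 1,000,000,000,000 bytes
1 GiB = 1,073,741,824 bytes
1,000,000,000,000 / 1,073,741,824 = 931.32 GiB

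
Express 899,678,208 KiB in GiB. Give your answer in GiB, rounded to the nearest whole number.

858 GiB

899,678,208 KiB × 1,024 bytes/KiB = 921,270,484,992 bytes
1 GiB = 2^30 bytes = 1,073,741,824 bytes
921,270,484,992 / 1,073,741,824 = 858 GiB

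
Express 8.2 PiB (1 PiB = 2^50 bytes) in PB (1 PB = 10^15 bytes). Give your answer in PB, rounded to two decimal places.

9.23 PB

8.2 PiB = 8.2 × 2^50 bytes = 9,232,379,236,109,516.8 bytes
1 PB = 1,000,000,000,000,000 bytes
9,232,379,236,109,516.8 / 1,000,000,000,000,000 = 9.23 PB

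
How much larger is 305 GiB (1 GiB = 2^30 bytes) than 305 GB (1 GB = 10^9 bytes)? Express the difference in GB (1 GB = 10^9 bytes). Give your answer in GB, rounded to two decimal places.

22.49 GB

305 GiB = 305 × 1,073,741,824 = 327,491,256,320 bytes
305 GB = 305 × 1,000,000,000 = 305,000,000,000 bytes
difference = 22,491,256,320 bytes
22,491,256,320 / 1,000,000,000 = 22.49 GB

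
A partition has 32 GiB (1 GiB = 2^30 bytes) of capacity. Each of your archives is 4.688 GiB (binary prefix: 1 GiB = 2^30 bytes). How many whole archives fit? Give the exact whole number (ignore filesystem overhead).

Capacity: 32 GiB = 34,359,738,368 bytes
Per item: 4.688 GiB = 5,033,701,670.912 bytes
⌊34,359,738,368 / 5,033,701,670.912⌋ = 6

6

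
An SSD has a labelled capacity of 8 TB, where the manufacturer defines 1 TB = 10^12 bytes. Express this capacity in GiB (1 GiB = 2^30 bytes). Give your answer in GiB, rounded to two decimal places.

7,450.58 GiB

8 TB = 8 × 10^12 bytes = 8,000,000,000,000 bytes
1 GiB = 1,073,741,824 bytes
8,000,000,000,000 / 1,073,741,824 = 7,450.58 GiB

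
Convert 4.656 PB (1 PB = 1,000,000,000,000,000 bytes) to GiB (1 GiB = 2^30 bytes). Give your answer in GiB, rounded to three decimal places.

4,336,237.907 GiB

4.656 PB = 4.656 × 10^15 bytes = 4,656,000,000,000,000 bytes
1 GiB = 1,073,741,824 bytes
4,656,000,000,000,000 / 1,073,741,824 = 4,336,237.907 GiB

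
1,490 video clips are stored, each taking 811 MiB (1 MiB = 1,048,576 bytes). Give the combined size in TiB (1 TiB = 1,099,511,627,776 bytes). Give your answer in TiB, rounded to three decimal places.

Total = 1,490 × 811 MiB = 1,208,390 MiB
= 1,208,390 × 1,048,576 bytes = 1,267,088,752,640 bytes
1 TiB = 1,099,511,627,776 bytes
1,267,088,752,640 / 1,099,511,627,776 = 1.152 TiB

1.152 TiB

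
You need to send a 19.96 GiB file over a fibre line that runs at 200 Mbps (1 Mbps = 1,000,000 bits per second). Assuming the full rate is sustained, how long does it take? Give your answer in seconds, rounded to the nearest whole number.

19.96 GiB = 21,431,886,807.04 bytes = 171,455,094,456.32 bits
200 Mbps = 200,000,000 bits/s
time = 171,455,094,456.32 / 200,000,000 = 857 s

857 seconds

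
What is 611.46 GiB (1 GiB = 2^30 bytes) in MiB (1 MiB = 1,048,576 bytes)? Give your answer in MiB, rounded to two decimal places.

626,135.04 MiB

611.46 GiB = 611.46 × 2^30 bytes = 656,550,175,703.04 bytes
1 MiB = 1,048,576 bytes
656,550,175,703.04 / 1,048,576 = 626,135.04 MiB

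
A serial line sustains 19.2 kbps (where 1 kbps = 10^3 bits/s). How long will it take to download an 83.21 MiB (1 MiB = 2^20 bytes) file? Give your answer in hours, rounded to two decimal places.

83.21 MiB = 87,252,008.96 bytes = 698,016,071.68 bits
19.2 kbps = 19,200 bits/s
time = 698,016,071.68 / 19,200 = 36,355.0037 s
36,355.0037 s / 3600 = 10.10 hours

10.10 hours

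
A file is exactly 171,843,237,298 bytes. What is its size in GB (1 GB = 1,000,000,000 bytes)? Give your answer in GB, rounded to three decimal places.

171.843 GB

171,843,237,298 bytes given.
1 GB = 1,000,000,000 bytes
171,843,237,298 / 1,000,000,000 = 171.843 GB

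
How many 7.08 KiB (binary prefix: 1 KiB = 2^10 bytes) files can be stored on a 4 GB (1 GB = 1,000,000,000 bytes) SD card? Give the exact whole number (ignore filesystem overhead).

551,730

Capacity: 4 GB = 4,000,000,000 bytes
Per item: 7.08 KiB = 7,249.92 bytes
⌊4,000,000,000 / 7,249.92⌋ = 551,730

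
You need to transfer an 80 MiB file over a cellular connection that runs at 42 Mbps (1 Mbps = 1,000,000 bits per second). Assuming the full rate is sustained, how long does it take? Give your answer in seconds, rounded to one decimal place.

16.0 seconds

80 MiB = 83,886,080 bytes = 671,088,640 bits
42 Mbps = 42,000,000 bits/s
time = 671,088,640 / 42,000,000 = 16.0 s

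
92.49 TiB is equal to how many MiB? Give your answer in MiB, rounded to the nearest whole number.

92.49 TiB = 92.49 × 2^40 bytes = 101,693,830,453,002.24 bytes
1 MiB = 2^20 bytes = 1,048,576 bytes
101,693,830,453,002.24 / 1,048,576 = 96,982,794 MiB

96,982,794 MiB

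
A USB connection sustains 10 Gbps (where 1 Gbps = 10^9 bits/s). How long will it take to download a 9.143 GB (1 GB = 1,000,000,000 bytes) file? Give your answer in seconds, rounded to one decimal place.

9.143 GB = 9,143,000,000 bytes = 73,144,000,000 bits
10 Gbps = 10,000,000,000 bits/s
time = 73,144,000,000 / 10,000,000,000 = 7.3 s

7.3 seconds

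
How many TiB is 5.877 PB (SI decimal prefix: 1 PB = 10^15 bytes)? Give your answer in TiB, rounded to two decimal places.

5,345.10 TiB

5.877 PB × 1,000,000,000,000,000 bytes/PB = 5,877,000,000,000,000 bytes
1 TiB = 1,099,511,627,776 bytes
5,877,000,000,000,000 / 1,099,511,627,776 = 5,345.10 TiB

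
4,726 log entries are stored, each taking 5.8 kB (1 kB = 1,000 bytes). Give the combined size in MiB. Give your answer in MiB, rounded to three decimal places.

26.141 MiB

Total = 4,726 × 5.8 kB = 27410.8 kB
= 27410.8 × 1,000 bytes = 27,410,800 bytes
1 MiB = 1,048,576 bytes
27,410,800 / 1,048,576 = 26.141 MiB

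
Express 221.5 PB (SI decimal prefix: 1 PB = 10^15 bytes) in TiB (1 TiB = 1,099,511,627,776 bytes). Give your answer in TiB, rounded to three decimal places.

201,453.076 TiB

221.5 PB × 1,000,000,000,000,000 bytes/PB = 221,500,000,000,000,000 bytes
1 TiB = 1,099,511,627,776 bytes
221,500,000,000,000,000 / 1,099,511,627,776 = 201,453.076 TiB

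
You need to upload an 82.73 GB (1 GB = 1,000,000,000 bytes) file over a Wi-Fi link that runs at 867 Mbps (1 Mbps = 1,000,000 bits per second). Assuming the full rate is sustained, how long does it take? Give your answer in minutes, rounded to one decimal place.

82.73 GB = 82,730,000,000 bytes = 661,840,000,000 bits
867 Mbps = 867,000,000 bits/s
time = 661,840,000,000 / 867,000,000 = 763.37 s
763.37 s / 60 = 12.7 minutes

12.7 minutes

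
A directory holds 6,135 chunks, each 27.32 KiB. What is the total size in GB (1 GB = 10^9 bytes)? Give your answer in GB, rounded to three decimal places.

0.172 GB

Total = 6,135 × 27.32 KiB = 167608.2 KiB
= 167608.2 × 1,024 bytes = 171,630,796.8 bytes
1 GB = 1,000,000,000 bytes
171,630,796.8 / 1,000,000,000 = 0.172 GB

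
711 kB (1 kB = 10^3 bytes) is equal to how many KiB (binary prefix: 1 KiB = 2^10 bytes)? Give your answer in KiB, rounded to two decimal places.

711 kB × 1,000 bytes/kB = 711,000 bytes
1 KiB = 1,024 bytes
711,000 / 1,024 = 694.34 KiB

694.34 KiB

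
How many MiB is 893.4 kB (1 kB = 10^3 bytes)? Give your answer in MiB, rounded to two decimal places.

893.4 kB = 893.4 × 10^3 bytes = 893,400 bytes
1 MiB = 1,048,576 bytes
893,400 / 1,048,576 = 0.85 MiB

0.85 MiB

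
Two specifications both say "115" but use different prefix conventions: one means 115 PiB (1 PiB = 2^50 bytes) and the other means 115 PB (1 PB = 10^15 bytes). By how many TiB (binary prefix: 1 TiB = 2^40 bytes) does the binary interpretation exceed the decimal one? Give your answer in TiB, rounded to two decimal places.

115 PiB = 115 × 1,125,899,906,842,624 = 129,478,489,286,901,760 bytes
115 PB = 115 × 1,000,000,000,000,000 = 115,000,000,000,000,000 bytes
difference = 14,478,489,286,901,760 bytes
14,478,489,286,901,760 / 1,099,511,627,776 = 13,168.11 TiB

13,168.11 TiB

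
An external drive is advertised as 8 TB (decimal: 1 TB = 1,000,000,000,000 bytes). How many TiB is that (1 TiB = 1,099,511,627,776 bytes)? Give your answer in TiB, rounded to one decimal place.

8 TB × 1,000,000,000,000 bytes/TB = 8,000,000,000,000 bytes
1 TiB = 2^40 bytes = 1,099,511,627,776 bytes
8,000,000,000,000 / 1,099,511,627,776 = 7.3 TiB

7.3 TiB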